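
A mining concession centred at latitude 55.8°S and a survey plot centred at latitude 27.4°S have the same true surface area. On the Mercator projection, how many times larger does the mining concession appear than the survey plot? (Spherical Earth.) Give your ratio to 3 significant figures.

Mercator is conformal with k = sec φ, so areal scale = k² = sec²φ.
At 55.8°: sec²(55.8°) = 1/0.5621² = 3.165.
At 27.4°: sec²(27.4°) = 1/0.8878² = 1.269.
Ratio = 3.165/1.269 = cos²(27.4°)/cos²(55.8°) ≈ 2.49.

2.49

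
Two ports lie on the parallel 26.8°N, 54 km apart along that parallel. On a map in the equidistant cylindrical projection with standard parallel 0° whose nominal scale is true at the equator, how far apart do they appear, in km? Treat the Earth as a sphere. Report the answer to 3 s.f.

Plate carrée maps x = Rλ, y = Rφ. The meridian scale is h = 1 and the parallel scale is k = 1/cos φ = sec φ.
Along the parallel, k = sec 26.8° = 1/0.8926 = 1.120.
Map distance = 54 × 1.120 ≈ 60.5 km.

60.5 km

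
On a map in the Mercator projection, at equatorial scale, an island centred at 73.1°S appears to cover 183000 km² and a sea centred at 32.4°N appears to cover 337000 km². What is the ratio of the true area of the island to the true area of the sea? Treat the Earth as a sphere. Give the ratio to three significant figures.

On Mercator the areal scale is sec²φ, so true area = apparent × cos²φ.
True area of island: 183000 × cos²(73.1°) = 183000 × 0.08451 = 15460 km².
True area of sea: 337000 × cos²(32.4°) = 337000 × 0.7129 = 240200 km².
Ratio = 15460 / 240200 ≈ 0.0644.

0.0644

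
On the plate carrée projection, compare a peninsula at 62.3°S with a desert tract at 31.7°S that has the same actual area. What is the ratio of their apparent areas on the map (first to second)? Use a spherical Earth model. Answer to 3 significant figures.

Plate carrée maps x = Rλ, y = Rφ. The meridian scale is h = 1 and the parallel scale is k = 1/cos φ = sec φ.
Areal scale at 62.3°: h·k = 1.000 × 2.151 = 2.151.
Areal scale at 31.7°: h·k = 1.000 × 1.175 = 1.175.
Ratio = 2.151/1.175 ≈ 1.83.

1.83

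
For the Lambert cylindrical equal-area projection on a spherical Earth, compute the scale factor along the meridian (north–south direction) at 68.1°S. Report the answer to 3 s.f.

0.373

The Lambert cylindrical equal-area projection is the cylindrical equal-area projection with its standard parallel at the equator (φ₀ = 0). For cylindrical equal-area with standard parallel φ₀, h = cos φ / cos φ₀ and k = cos φ₀ / cos φ, so h·k = 1.
h = cos 68.1° / cos 0° = 0.3730/1.000 = 0.3730.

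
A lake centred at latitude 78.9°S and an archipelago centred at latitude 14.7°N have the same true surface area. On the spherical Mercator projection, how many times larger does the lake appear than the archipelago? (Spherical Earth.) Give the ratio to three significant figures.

25.2

On Mercator, area is exaggerated by sec²φ = 1/cos²φ.
At 78.9°: sec²(78.9°) = 1/0.1925² = 26.98.
At 14.7°: sec²(14.7°) = 1/0.9673² = 1.069.
Ratio = 26.98/1.069 = cos²(14.7°)/cos²(78.9°) ≈ 25.2.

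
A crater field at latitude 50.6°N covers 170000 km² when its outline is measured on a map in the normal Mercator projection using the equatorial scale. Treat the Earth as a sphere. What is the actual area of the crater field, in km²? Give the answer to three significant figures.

68500 km²

For Mercator, h = k = sec φ (a conformal cylindrical projection has a single point scale, 1/cos φ).
Areal scale = k² = sec²φ = 1/cos²(50.6°) = 1/0.6347² = 2.482.
True area = apparent / (areal scale) = 170000 / 2.482 ≈ 68500 km².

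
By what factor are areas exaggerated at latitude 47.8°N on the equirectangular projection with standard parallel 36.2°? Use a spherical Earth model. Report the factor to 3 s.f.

1.20

With standard parallel φ₀ = 36.2°, the equirectangular projection gives x = Rλ cos φ₀, y = Rφ, so h = 1 and k = cos 36.2° / cos φ.
Areal scale = h·k = 1 × cos φ₀ / cos φ; at 47.8°, h = 1.000, k = 1.201, so h·k = 1.201.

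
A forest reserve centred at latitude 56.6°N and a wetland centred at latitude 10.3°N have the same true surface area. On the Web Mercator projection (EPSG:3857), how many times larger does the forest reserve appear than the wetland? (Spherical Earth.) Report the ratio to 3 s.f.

3.19

Mercator areal scale is sec²φ.
At 56.6°: sec²(56.6°) = 1/0.5505² = 3.300.
At 10.3°: sec²(10.3°) = 1/0.9839² = 1.033.
Ratio = 3.300/1.033 = cos²(10.3°)/cos²(56.6°) ≈ 3.19.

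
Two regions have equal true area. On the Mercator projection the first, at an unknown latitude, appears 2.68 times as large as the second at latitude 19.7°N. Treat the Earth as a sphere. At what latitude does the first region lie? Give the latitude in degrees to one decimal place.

54.9°

On Mercator, (apparent₁)/(apparent₂) = sec²φ₁ / sec²φ₂ when true areas are equal.
cos²φ₂ / cos²φ₁ = 2.68  ⇒  cos φ₁ = cos 19.7° / √2.68 = 0.9415/1.637 = 0.5751.
φ₁ = arccos(0.5751) ≈ 54.9°.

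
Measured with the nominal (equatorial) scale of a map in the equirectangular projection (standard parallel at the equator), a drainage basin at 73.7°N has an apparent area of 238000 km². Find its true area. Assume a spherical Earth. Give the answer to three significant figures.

In the plate carrée (x = Rλ, y = Rφ), meridians are true-scale (h = 1) and parallels are stretched by k = sec φ.
Areal scale = h·k = 1 × sec φ; at 73.7°, h = 1.000, k = 3.563, so h·k = 3.563.
True area = apparent / (areal scale) = 238000 / 3.563 ≈ 66800 km².

66800 km²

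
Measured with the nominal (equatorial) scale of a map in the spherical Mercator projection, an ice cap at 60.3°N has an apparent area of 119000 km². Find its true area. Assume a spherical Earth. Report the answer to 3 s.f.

29200 km²

For Mercator, h = k = sec φ (a conformal cylindrical projection has a single point scale, 1/cos φ).
Areal scale = k² = sec²φ = 1/cos²(60.3°) = 1/0.4955² = 4.074.
True area = apparent / (areal scale) = 119000 / 4.074 ≈ 29200 km².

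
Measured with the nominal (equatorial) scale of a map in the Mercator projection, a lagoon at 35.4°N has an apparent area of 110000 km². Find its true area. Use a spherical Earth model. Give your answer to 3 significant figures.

The Mercator projection is conformal; its linear scale factor is the same in every direction and equals sec φ = 1/cos φ.
Areal scale = k² = sec²φ = 1/cos²(35.4°) = 1/0.8151² = 1.505.
True area = apparent / (areal scale) = 110000 / 1.505 ≈ 73100 km².

73100 km²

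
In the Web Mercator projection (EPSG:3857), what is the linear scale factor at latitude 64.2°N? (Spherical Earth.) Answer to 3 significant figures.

2.30

Mercator is conformal, so the point scale is isotropic: h = k = sec φ = 1/cos φ.
k = 1/cos 64.2° = 1/0.4352 = 2.298.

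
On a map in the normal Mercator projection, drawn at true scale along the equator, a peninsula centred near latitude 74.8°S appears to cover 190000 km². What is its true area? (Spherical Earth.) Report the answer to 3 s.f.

13100 km²

The Mercator projection is conformal; its linear scale factor is the same in every direction and equals sec φ = 1/cos φ.
Areal scale = k² = sec²φ = 1/cos²(74.8°) = 1/0.2622² = 14.55.
True area = apparent / (areal scale) = 190000 / 14.55 ≈ 13100 km².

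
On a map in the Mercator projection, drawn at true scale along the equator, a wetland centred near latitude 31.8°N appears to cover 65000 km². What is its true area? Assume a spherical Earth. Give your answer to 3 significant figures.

47000 km²

Mercator is conformal, so the point scale is isotropic: h = k = sec φ = 1/cos φ.
Areal scale = k² = sec²φ = 1/cos²(31.8°) = 1/0.8499² = 1.384.
True area = apparent / (areal scale) = 65000 / 1.384 ≈ 47000 km².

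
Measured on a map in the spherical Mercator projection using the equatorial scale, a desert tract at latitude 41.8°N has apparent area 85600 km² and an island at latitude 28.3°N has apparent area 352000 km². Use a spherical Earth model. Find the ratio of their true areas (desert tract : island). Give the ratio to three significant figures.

0.174

Mercator's areal exaggeration is sec²φ; hence true area = (apparent area) · cos²φ.
True area of desert tract: 85600 × cos²(41.8°) = 85600 × 0.5557 = 47570 km².
True area of island: 352000 × cos²(28.3°) = 352000 × 0.7752 = 272900 km².
Ratio = 47570 / 272900 ≈ 0.174.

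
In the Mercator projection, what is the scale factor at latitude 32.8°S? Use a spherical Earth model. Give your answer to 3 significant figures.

Mercator is conformal, so the point scale is isotropic: h = k = sec φ = 1/cos φ.
k = 1/cos 32.8° = 1/0.8406 = 1.190.

1.19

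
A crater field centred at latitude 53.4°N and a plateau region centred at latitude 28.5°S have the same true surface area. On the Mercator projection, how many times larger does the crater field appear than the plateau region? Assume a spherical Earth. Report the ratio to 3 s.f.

2.17

Mercator is conformal with k = sec φ, so areal scale = k² = sec²φ.
At 53.4°: sec²(53.4°) = 1/0.5962² = 2.813.
At 28.5°: sec²(28.5°) = 1/0.8788² = 1.295.
Ratio = 2.813/1.295 = cos²(28.5°)/cos²(53.4°) ≈ 2.17.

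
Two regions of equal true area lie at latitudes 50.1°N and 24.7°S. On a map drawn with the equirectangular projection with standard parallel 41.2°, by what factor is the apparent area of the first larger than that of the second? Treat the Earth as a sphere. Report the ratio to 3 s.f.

1.42

In the equirectangular projection with standard parallel φ₀ = 41.2° (x = Rλ cos φ₀, y = Rφ), meridians are true-scale (h = 1) and the parallel scale is k = cos φ₀ / cos φ.
Areal scale at 50.1°: h·k = 1.000 × 1.173 = 1.173.
Areal scale at 24.7°: h·k = 1.000 × 0.8282 = 0.8282.
Ratio = 1.173/0.8282 ≈ 1.42.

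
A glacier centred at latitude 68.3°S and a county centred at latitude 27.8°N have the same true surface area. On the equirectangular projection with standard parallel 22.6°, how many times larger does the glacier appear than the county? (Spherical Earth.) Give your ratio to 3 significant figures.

2.39

The equidistant cylindrical projection with φ₀ = 22.6° has h = 1 (meridians true) and k = cos φ₀ / cos φ along parallels.
Areal scale at 68.3°: h·k = 1.000 × 2.497 = 2.497.
Areal scale at 27.8°: h·k = 1.000 × 1.044 = 1.044.
Ratio = 2.497/1.044 ≈ 2.39.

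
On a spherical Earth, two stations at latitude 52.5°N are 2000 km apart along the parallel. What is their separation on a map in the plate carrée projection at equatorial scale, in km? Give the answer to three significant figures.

Plate carrée maps x = Rλ, y = Rφ. The meridian scale is h = 1 and the parallel scale is k = 1/cos φ = sec φ.
Along the parallel, k = sec 52.5° = 1/0.6088 = 1.643.
Map distance = 2000 × 1.643 ≈ 3290 km.

3290 km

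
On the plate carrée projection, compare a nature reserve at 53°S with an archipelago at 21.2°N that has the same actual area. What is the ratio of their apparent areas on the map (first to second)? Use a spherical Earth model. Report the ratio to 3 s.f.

Plate carrée maps x = Rλ, y = Rφ. The meridian scale is h = 1 and the parallel scale is k = 1/cos φ = sec φ.
Areal scale at 53°: h·k = 1.000 × 1.662 = 1.662.
Areal scale at 21.2°: h·k = 1.000 × 1.073 = 1.073.
Ratio = 1.662/1.073 ≈ 1.55.

1.55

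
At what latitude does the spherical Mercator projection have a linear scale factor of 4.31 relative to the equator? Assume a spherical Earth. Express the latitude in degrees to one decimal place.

76.6°

Mercator scale is k = sec φ = 1/cos φ.
1/cos φ = 4.31  ⇒  cos φ = 0.2320  ⇒  φ = arccos(0.2320) ≈ 76.6°.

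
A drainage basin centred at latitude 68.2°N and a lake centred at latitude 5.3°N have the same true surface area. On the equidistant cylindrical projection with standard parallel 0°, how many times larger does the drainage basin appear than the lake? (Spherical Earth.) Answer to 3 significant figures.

In the plate carrée (x = Rλ, y = Rφ), meridians are true-scale (h = 1) and parallels are stretched by k = sec φ.
Areal scale at 68.2°: h·k = 1.000 × 2.693 = 2.693.
Areal scale at 5.3°: h·k = 1.000 × 1.004 = 1.004.
Ratio = 2.693/1.004 ≈ 2.68.

2.68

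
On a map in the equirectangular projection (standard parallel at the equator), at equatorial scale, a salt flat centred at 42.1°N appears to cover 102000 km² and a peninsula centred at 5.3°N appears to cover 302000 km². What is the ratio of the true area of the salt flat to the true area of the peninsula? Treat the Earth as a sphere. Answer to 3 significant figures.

On the plate carrée, areal scale = h·k = 1 × sec φ, so true area = apparent × cos φ.
True area of salt flat: 102000 × cos(42.1°) = 102000 × 0.7420 = 75680 km².
True area of peninsula: 302000 × cos(5.3°) = 302000 × 0.9957 = 300700 km².
Ratio = 75680 / 300700 ≈ 0.252.

0.252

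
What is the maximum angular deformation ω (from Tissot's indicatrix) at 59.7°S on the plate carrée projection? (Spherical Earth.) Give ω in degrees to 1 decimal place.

In the plate carrée (x = Rλ, y = Rφ), meridians are true-scale (h = 1) and parallels are stretched by k = sec φ.
At 59.7°: h = 1.000, k = 1.982; principal scales a = 1.982, b = 1.000.
sin(ω/2) = (a − b)/(a + b) = 0.9821/2.982 = 0.3293, so ω = 2 arcsin(0.3293) ≈ 38.5°.

38.5°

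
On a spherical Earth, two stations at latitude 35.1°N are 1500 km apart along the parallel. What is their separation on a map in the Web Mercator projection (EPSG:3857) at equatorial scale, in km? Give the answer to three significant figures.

For Mercator, h = k = sec φ (a conformal cylindrical projection has a single point scale, 1/cos φ).
Along the parallel, k = sec 35.1° = 1/0.8181 = 1.222.
Map distance = 1500 × 1.222 ≈ 1830 km.

1830 km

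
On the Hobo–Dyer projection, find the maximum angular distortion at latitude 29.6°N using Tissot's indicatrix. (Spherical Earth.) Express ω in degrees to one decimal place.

The Hobo–Dyer projection is cylindrical equal-area with φ₀ = 37.5°. Cylindrical equal-area (φ₀ = 37.5°): h = cos φ / cos 37.5° along meridians, k = cos 37.5° / cos φ along parallels; h·k = 1.
At 29.6°: h = 1.096, k = 0.9124; principal scales a = 1.096, b = 0.9124.
sin(ω/2) = (a − b)/(a + b) = 0.1835/2.008 = 0.09139, so ω = 2 arcsin(0.09139) ≈ 10.5°.

10.5°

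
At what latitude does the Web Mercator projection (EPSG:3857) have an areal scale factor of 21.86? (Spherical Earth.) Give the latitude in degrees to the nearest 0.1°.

77.7°

Mercator areal scale is sec²φ.
sec²φ = 21.86  ⇒  cos²φ = 0.04575  ⇒  cos φ = 0.2139.
φ = arccos(0.2139) ≈ 77.7°.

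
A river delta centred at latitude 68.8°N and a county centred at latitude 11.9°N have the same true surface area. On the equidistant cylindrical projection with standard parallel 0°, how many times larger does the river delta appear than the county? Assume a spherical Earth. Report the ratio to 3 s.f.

2.71

In the plate carrée (x = Rλ, y = Rφ), meridians are true-scale (h = 1) and parallels are stretched by k = sec φ.
Areal scale at 68.8°: h·k = 1.000 × 2.765 = 2.765.
Areal scale at 11.9°: h·k = 1.000 × 1.022 = 1.022.
Ratio = 2.765/1.022 ≈ 2.71.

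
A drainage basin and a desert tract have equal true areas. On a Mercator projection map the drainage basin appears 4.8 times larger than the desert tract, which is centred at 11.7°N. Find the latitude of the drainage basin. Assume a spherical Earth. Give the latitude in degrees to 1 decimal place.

63.5°

Mercator areal scale is sec²φ, so apparent-area ratio = sec²φ₁ / sec²φ₂ = cos²φ₂ / cos²φ₁.
cos²φ₂ / cos²φ₁ = 4.8  ⇒  cos φ₁ = cos 11.7° / √4.8 = 0.9792/2.191 = 0.4470.
φ₁ = arccos(0.4470) ≈ 63.5°.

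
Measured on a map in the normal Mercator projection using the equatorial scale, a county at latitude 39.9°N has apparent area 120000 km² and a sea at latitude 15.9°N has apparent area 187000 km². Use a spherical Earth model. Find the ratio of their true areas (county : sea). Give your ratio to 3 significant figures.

0.408

Mercator's areal exaggeration is sec²φ; hence true area = (apparent area) · cos²φ.
True area of county: 120000 × cos²(39.9°) = 120000 × 0.5885 = 70630 km².
True area of sea: 187000 × cos²(15.9°) = 187000 × 0.9249 = 173000 km².
Ratio = 70630 / 173000 ≈ 0.408.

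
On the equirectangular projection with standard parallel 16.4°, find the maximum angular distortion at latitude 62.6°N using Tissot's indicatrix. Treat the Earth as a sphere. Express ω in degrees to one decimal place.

41.2°

The equidistant cylindrical projection with φ₀ = 16.4° has h = 1 (meridians true) and k = cos φ₀ / cos φ along parallels.
At 62.6°: h = 1.000, k = 2.085; principal scales a = 2.085, b = 1.000.
sin(ω/2) = (a − b)/(a + b) = 1.085/3.085 = 0.3516, so ω = 2 arcsin(0.3516) ≈ 41.2°.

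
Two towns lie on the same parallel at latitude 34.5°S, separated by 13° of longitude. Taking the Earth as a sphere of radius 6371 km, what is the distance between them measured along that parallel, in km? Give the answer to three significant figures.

Arc length along a parallel = R cos φ · Δλ (with Δλ in radians).
= 6371 × cos 34.5° × (13° × π/180) = 6371 × 0.8241 × 0.2269 ≈ 1190 km.

1190 km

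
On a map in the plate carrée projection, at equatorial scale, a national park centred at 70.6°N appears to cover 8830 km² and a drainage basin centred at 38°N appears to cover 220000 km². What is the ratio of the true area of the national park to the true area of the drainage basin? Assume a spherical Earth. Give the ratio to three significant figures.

Plate carrée has h = 1 and k = sec φ, giving areal scale sec φ; true area = (apparent area) · cos φ.
True area of national park: 8830 × cos(70.6°) = 8830 × 0.3322 = 2933 km².
True area of drainage basin: 220000 × cos(38°) = 220000 × 0.7880 = 173400 km².
Ratio = 2933 / 173400 ≈ 0.0169.

0.0169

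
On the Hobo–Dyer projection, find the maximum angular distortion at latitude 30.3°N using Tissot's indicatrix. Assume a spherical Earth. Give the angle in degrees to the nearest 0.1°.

9.7°

Hobo–Dyer is a cylindrical equal-area projection with standard parallels at ±37.5°. For cylindrical equal-area with standard parallel φ₀, h = cos φ / cos φ₀ and k = cos φ₀ / cos φ, so h·k = 1.
At 30.3°: h = 1.088, k = 0.9189; principal scales a = 1.088, b = 0.9189.
sin(ω/2) = (a − b)/(a + b) = 0.1694/2.007 = 0.08440, so ω = 2 arcsin(0.08440) ≈ 9.7°.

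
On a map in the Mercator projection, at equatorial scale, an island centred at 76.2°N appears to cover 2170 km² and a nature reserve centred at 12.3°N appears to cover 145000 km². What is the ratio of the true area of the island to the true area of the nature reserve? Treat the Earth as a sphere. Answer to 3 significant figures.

On Mercator the areal scale is sec²φ, so true area = apparent × cos²φ.
True area of island: 2170 × cos²(76.2°) = 2170 × 0.05690 = 123.5 km².
True area of nature reserve: 145000 × cos²(12.3°) = 145000 × 0.9546 = 138400 km².
Ratio = 123.5 / 138400 ≈ 0.000892.

0.000892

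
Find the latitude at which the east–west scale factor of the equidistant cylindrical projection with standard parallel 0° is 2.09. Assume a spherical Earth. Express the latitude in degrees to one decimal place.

61.4°

Plate carrée: h = 1, k = sec φ along parallels.
sec φ = 2.09  ⇒  cos φ = 0.4785  ⇒  φ ≈ 61.4°.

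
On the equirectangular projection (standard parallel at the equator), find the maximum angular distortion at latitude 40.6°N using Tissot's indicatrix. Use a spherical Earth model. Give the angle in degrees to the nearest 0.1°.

15.7°

In the plate carrée (x = Rλ, y = Rφ), meridians are true-scale (h = 1) and parallels are stretched by k = sec φ.
At 40.6°: h = 1.000, k = 1.317; principal scales a = 1.317, b = 1.000.
sin(ω/2) = (a − b)/(a + b) = 0.3171/2.317 = 0.1368, so ω = 2 arcsin(0.1368) ≈ 15.7°.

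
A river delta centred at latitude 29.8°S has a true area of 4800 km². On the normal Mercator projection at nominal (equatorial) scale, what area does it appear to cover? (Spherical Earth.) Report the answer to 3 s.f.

6370 km²

The Mercator projection is conformal; its linear scale factor is the same in every direction and equals sec φ = 1/cos φ.
Areal scale = k² = sec²φ = 1/cos²(29.8°) = 1/0.8678² = 1.328.
Apparent area = 4800 × 1.328 ≈ 6370 km².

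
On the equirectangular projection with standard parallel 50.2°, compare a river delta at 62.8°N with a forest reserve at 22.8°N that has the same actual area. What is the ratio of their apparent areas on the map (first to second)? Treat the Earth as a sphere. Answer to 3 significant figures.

The equidistant cylindrical projection with φ₀ = 50.2° has h = 1 (meridians true) and k = cos φ₀ / cos φ along parallels.
Areal scale at 62.8°: h·k = 1.000 × 1.400 = 1.400.
Areal scale at 22.8°: h·k = 1.000 × 0.6944 = 0.6944.
Ratio = 1.400/0.6944 ≈ 2.02.

2.02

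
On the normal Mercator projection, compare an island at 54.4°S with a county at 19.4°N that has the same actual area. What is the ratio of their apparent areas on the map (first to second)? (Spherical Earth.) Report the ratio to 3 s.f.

Mercator areal scale is sec²φ.
At 54.4°: sec²(54.4°) = 1/0.5821² = 2.951.
At 19.4°: sec²(19.4°) = 1/0.9432² = 1.124.
Ratio = 2.951/1.124 = cos²(19.4°)/cos²(54.4°) ≈ 2.63.

2.63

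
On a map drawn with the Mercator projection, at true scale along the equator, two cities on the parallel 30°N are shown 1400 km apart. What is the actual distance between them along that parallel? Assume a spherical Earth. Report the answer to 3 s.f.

The Mercator projection is conformal; its linear scale factor is the same in every direction and equals sec φ = 1/cos φ.
Along the parallel at 30°, map distances are exaggerated by k = sec 30° = 1.155.
True distance = 1400 / 1.155 = 1400 × cos 30° ≈ 1210 km.

1210 km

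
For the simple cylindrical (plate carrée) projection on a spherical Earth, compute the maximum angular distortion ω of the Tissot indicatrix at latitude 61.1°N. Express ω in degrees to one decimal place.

For the equirectangular projection with φ₀ = 0 (plate carrée), h = 1 along meridians and k = sec φ along parallels.
At 61.1°: h = 1.000, k = 2.069; principal scales a = 2.069, b = 1.000.
sin(ω/2) = (a − b)/(a + b) = 1.069/3.069 = 0.3484, so ω = 2 arcsin(0.3484) ≈ 40.8°.

40.8°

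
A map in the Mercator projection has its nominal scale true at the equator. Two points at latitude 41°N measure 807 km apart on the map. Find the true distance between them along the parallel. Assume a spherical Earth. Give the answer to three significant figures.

609 km

Mercator is conformal, so the point scale is isotropic: h = k = sec φ = 1/cos φ.
Along the parallel at 41°, map distances are exaggerated by k = sec 41° = 1.325.
True distance = 807 / 1.325 = 807 × cos 41° ≈ 609 km.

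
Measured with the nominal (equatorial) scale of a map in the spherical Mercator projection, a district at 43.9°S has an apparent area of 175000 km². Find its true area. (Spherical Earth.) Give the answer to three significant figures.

90900 km²

The Mercator projection is conformal; its linear scale factor is the same in every direction and equals sec φ = 1/cos φ.
Areal scale = k² = sec²φ = 1/cos²(43.9°) = 1/0.7206² = 1.926.
True area = apparent / (areal scale) = 175000 / 1.926 ≈ 90900 km².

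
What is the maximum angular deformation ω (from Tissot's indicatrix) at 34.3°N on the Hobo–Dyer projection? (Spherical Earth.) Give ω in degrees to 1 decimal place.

The Hobo–Dyer projection is cylindrical equal-area with φ₀ = 37.5°. Cylindrical equal-area (φ₀ = 37.5°): h = cos φ / cos 37.5° along meridians, k = cos 37.5° / cos φ along parallels; h·k = 1.
At 34.3°: h = 1.041, k = 0.9604; principal scales a = 1.041, b = 0.9604.
sin(ω/2) = (a − b)/(a + b) = 0.08091/2.002 = 0.04042, so ω = 2 arcsin(0.04042) ≈ 4.6°.

4.6°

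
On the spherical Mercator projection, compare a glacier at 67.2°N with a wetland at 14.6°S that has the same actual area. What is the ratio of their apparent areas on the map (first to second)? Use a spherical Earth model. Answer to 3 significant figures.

6.24

On Mercator, area is exaggerated by sec²φ = 1/cos²φ.
At 67.2°: sec²(67.2°) = 1/0.3875² = 6.659.
At 14.6°: sec²(14.6°) = 1/0.9677² = 1.068.
Ratio = 6.659/1.068 = cos²(14.6°)/cos²(67.2°) ≈ 6.24.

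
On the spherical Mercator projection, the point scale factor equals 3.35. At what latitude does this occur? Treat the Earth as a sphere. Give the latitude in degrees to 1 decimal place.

Mercator scale is k = sec φ = 1/cos φ.
1/cos φ = 3.35  ⇒  cos φ = 0.2985  ⇒  φ = arccos(0.2985) ≈ 72.6°.

72.6°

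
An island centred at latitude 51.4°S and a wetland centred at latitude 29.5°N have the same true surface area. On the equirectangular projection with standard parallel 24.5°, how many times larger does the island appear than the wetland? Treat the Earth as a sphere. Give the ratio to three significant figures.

With standard parallel φ₀ = 24.5°, the equirectangular projection gives x = Rλ cos φ₀, y = Rφ, so h = 1 and k = cos 24.5° / cos φ.
Areal scale at 51.4°: h·k = 1.000 × 1.459 = 1.459.
Areal scale at 29.5°: h·k = 1.000 × 1.046 = 1.046.
Ratio = 1.459/1.046 ≈ 1.40.

1.40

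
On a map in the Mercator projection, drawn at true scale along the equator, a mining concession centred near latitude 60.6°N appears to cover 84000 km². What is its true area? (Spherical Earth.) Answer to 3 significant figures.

20200 km²

Mercator is conformal, so the point scale is isotropic: h = k = sec φ = 1/cos φ.
Areal scale = k² = sec²φ = 1/cos²(60.6°) = 1/0.4909² = 4.150.
True area = apparent / (areal scale) = 84000 / 4.150 ≈ 20200 km².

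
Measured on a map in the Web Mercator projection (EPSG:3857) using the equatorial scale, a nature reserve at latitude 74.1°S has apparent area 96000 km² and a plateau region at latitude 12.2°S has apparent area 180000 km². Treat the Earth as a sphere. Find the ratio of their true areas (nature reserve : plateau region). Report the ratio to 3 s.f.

On Mercator the areal scale is sec²φ, so true area = apparent × cos²φ.
True area of nature reserve: 96000 × cos²(74.1°) = 96000 × 0.07505 = 7205 km².
True area of plateau region: 180000 × cos²(12.2°) = 180000 × 0.9553 = 172000 km².
Ratio = 7205 / 172000 ≈ 0.0419.

0.0419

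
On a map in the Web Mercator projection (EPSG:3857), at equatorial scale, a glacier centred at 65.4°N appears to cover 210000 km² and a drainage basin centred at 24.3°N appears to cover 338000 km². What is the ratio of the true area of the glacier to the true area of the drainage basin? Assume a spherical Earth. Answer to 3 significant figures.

0.130

On Mercator the areal scale is sec²φ, so true area = apparent × cos²φ.
True area of glacier: 210000 × cos²(65.4°) = 210000 × 0.1733 = 36390 km².
True area of drainage basin: 338000 × cos²(24.3°) = 338000 × 0.8307 = 280800 km².
Ratio = 36390 / 280800 ≈ 0.130.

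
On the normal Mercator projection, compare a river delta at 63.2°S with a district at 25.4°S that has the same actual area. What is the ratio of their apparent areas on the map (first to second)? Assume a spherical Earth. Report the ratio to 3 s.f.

4.01

Mercator is conformal with k = sec φ, so areal scale = k² = sec²φ.
At 63.2°: sec²(63.2°) = 1/0.4509² = 4.919.
At 25.4°: sec²(25.4°) = 1/0.9033² = 1.225.
Ratio = 4.919/1.225 = cos²(25.4°)/cos²(63.2°) ≈ 4.01.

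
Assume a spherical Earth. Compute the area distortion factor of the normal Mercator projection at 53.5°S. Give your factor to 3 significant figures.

2.83

For Mercator, h = k = sec φ (a conformal cylindrical projection has a single point scale, 1/cos φ).
Areal scale = k² = sec²φ = 1/cos²(53.5°) = 1/0.5948² = 2.826.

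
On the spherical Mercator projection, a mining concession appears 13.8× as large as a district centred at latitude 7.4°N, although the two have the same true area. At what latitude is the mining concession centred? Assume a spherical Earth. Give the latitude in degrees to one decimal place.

Mercator areal scale is sec²φ, so apparent-area ratio = sec²φ₁ / sec²φ₂ = cos²φ₂ / cos²φ₁.
cos²φ₂ / cos²φ₁ = 13.8  ⇒  cos φ₁ = cos 7.4° / √13.8 = 0.9917/3.715 = 0.2669.
φ₁ = arccos(0.2669) ≈ 74.5°.

74.5°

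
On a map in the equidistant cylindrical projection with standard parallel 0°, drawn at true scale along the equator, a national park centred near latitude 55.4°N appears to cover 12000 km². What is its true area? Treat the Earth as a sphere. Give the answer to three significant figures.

6810 km²

For the equirectangular projection with φ₀ = 0 (plate carrée), h = 1 along meridians and k = sec φ along parallels.
Areal scale = h·k = 1 × sec φ; at 55.4°, h = 1.000, k = 1.761, so h·k = 1.761.
True area = apparent / (areal scale) = 12000 / 1.761 ≈ 6810 km².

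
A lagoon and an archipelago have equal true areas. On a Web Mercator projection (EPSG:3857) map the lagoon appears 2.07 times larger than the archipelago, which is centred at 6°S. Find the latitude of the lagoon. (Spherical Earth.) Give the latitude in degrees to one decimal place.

For equal true areas on Mercator, apparent areas scale as sec²φ, so the ratio is cos²φ₂ / cos²φ₁.
cos²φ₂ / cos²φ₁ = 2.07  ⇒  cos φ₁ = cos 6° / √2.07 = 0.9945/1.439 = 0.6912.
φ₁ = arccos(0.6912) ≈ 46.3°.

46.3°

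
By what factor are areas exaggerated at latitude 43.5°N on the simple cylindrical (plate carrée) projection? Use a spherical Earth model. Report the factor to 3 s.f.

In the plate carrée (x = Rλ, y = Rφ), meridians are true-scale (h = 1) and parallels are stretched by k = sec φ.
Areal scale = h·k = 1 × sec φ; at 43.5°, h = 1.000, k = 1.379, so h·k = 1.379.

1.38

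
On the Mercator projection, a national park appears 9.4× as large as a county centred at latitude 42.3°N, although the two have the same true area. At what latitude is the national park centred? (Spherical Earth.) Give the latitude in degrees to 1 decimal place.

On Mercator, (apparent₁)/(apparent₂) = sec²φ₁ / sec²φ₂ when true areas are equal.
cos²φ₂ / cos²φ₁ = 9.4  ⇒  cos φ₁ = cos 42.3° / √9.4 = 0.7396/3.066 = 0.2412.
φ₁ = arccos(0.2412) ≈ 76.0°.

76.0°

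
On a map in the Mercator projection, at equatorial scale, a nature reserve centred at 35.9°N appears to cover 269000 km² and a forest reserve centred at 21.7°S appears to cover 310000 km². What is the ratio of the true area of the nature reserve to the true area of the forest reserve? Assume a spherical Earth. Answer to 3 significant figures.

0.660

Since Mercator area scale is 1/cos²φ, the true area equals the apparent area multiplied by cos²φ.
True area of nature reserve: 269000 × cos²(35.9°) = 269000 × 0.6562 = 176500 km².
True area of forest reserve: 310000 × cos²(21.7°) = 310000 × 0.8633 = 267600 km².
Ratio = 176500 / 267600 ≈ 0.660.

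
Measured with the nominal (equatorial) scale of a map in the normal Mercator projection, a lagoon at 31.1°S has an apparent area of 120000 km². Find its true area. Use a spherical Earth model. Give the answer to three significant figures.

The Mercator projection is conformal; its linear scale factor is the same in every direction and equals sec φ = 1/cos φ.
Areal scale = k² = sec²φ = 1/cos²(31.1°) = 1/0.8563² = 1.364.
True area = apparent / (areal scale) = 120000 / 1.364 ≈ 88000 km².

88000 km²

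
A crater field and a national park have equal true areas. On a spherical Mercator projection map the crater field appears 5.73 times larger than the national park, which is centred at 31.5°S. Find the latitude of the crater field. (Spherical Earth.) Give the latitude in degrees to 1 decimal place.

69.1°

For equal true areas on Mercator, apparent areas scale as sec²φ, so the ratio is cos²φ₂ / cos²φ₁.
cos²φ₂ / cos²φ₁ = 5.73  ⇒  cos φ₁ = cos 31.5° / √5.73 = 0.8526/2.394 = 0.3562.
φ₁ = arccos(0.3562) ≈ 69.1°.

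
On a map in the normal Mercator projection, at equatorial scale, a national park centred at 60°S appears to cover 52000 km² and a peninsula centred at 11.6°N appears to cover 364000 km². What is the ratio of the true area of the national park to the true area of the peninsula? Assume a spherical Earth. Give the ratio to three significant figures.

Mercator's areal exaggeration is sec²φ; hence true area = (apparent area) · cos²φ.
True area of national park: 52000 × cos²(60°) = 52000 × 0.2500 = 13000 km².
True area of peninsula: 364000 × cos²(11.6°) = 364000 × 0.9596 = 349300 km².
Ratio = 13000 / 349300 ≈ 0.0372.

0.0372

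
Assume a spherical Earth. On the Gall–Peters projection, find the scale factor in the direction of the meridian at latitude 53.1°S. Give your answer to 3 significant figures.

The Gall–Peters projection is cylindrical equal-area with φ₀ = 45°. A cylindrical equal-area projection with standard parallel φ₀ has meridian scale h = cos φ / cos φ₀ and parallel scale k = cos φ₀ / cos φ (so areas are preserved, h·k = 1).
h = cos 53.1° / cos 45° = 0.6004/0.7071 = 0.8491.

0.849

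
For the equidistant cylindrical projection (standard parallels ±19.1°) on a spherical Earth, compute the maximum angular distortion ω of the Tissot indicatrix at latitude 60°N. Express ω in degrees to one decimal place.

35.9°

The equidistant cylindrical projection with φ₀ = 19.1° has h = 1 (meridians true) and k = cos φ₀ / cos φ along parallels.
At 60°: h = 1.000, k = 1.890; principal scales a = 1.890, b = 1.000.
sin(ω/2) = (a − b)/(a + b) = 0.8899/2.890 = 0.3079, so ω = 2 arcsin(0.3079) ≈ 35.9°.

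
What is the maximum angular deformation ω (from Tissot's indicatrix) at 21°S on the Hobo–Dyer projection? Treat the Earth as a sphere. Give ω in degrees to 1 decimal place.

The Hobo–Dyer projection is cylindrical equal-area with φ₀ = 37.5°. For cylindrical equal-area with standard parallel φ₀, h = cos φ / cos φ₀ and k = cos φ₀ / cos φ, so h·k = 1.
At 21°: h = 1.177, k = 0.8498; principal scales a = 1.177, b = 0.8498.
sin(ω/2) = (a − b)/(a + b) = 0.3270/2.027 = 0.1613, so ω = 2 arcsin(0.1613) ≈ 18.6°.

18.6°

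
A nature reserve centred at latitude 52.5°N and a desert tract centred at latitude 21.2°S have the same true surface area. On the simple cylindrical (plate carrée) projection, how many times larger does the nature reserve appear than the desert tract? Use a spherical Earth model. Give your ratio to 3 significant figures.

Plate carrée maps x = Rλ, y = Rφ. The meridian scale is h = 1 and the parallel scale is k = 1/cos φ = sec φ.
Areal scale at 52.5°: h·k = 1.000 × 1.643 = 1.643.
Areal scale at 21.2°: h·k = 1.000 × 1.073 = 1.073.
Ratio = 1.643/1.073 ≈ 1.53.

1.53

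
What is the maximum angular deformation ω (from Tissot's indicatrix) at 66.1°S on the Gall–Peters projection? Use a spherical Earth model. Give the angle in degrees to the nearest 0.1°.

The Gall–Peters projection is cylindrical equal-area with φ₀ = 45°. For cylindrical equal-area with standard parallel φ₀, h = cos φ / cos φ₀ and k = cos φ₀ / cos φ, so h·k = 1.
At 66.1°: h = 0.5730, k = 1.745; principal scales a = 1.745, b = 0.5730.
sin(ω/2) = (a − b)/(a + b) = 1.172/2.318 = 0.5057, so ω = 2 arcsin(0.5057) ≈ 60.8°.

60.8°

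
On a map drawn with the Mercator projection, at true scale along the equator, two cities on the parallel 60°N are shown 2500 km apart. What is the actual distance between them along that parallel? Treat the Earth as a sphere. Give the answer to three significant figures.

1250 km

The Mercator projection is conformal; its linear scale factor is the same in every direction and equals sec φ = 1/cos φ.
Along the parallel at 60°, map distances are exaggerated by k = sec 60° = 2.000.
True distance = 2500 / 2.000 = 2500 × cos 60° ≈ 1250 km.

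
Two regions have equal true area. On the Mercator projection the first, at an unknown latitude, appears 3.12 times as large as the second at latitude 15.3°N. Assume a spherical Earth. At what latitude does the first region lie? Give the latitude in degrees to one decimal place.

For equal true areas on Mercator, apparent areas scale as sec²φ, so the ratio is cos²φ₂ / cos²φ₁.
cos²φ₂ / cos²φ₁ = 3.12  ⇒  cos φ₁ = cos 15.3° / √3.12 = 0.9646/1.766 = 0.5461.
φ₁ = arccos(0.5461) ≈ 56.9°.

56.9°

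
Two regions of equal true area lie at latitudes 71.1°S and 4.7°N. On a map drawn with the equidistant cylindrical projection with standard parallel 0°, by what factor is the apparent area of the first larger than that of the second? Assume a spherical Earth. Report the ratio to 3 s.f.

3.08

In the plate carrée (x = Rλ, y = Rφ), meridians are true-scale (h = 1) and parallels are stretched by k = sec φ.
Areal scale at 71.1°: h·k = 1.000 × 3.087 = 3.087.
Areal scale at 4.7°: h·k = 1.000 × 1.003 = 1.003.
Ratio = 3.087/1.003 ≈ 3.08.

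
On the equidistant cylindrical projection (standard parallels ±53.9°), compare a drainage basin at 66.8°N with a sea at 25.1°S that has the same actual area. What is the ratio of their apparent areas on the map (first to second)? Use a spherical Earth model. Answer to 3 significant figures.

2.30

The equidistant cylindrical projection with φ₀ = 53.9° has h = 1 (meridians true) and k = cos φ₀ / cos φ along parallels.
Areal scale at 66.8°: h·k = 1.000 × 1.496 = 1.496.
Areal scale at 25.1°: h·k = 1.000 × 0.6506 = 0.6506.
Ratio = 1.496/0.6506 ≈ 2.30.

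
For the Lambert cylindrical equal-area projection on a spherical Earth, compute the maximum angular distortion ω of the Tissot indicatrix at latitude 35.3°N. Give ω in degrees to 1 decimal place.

23.1°

The Lambert cylindrical equal-area projection is the cylindrical equal-area projection with its standard parallel at the equator (φ₀ = 0). A cylindrical equal-area projection with standard parallel φ₀ has meridian scale h = cos φ / cos φ₀ and parallel scale k = cos φ₀ / cos φ (so areas are preserved, h·k = 1).
At 35.3°: h = 0.8161, k = 1.225; principal scales a = 1.225, b = 0.8161.
sin(ω/2) = (a − b)/(a + b) = 0.4091/2.041 = 0.2004, so ω = 2 arcsin(0.2004) ≈ 23.1°.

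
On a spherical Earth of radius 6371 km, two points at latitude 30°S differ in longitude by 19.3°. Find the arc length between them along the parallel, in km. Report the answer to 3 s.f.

1860 km

Arc length along a parallel = R cos φ · Δλ (with Δλ in radians).
= 6371 × cos 30° × (19.3° × π/180) = 6371 × 0.8660 × 0.3368 ≈ 1860 km.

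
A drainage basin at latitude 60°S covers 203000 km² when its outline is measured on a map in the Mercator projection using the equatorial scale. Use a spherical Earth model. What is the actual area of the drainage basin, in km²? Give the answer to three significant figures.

Mercator is conformal, so the point scale is isotropic: h = k = sec φ = 1/cos φ.
Areal scale = k² = sec²φ = 1/cos²(60°) = 1/0.5000² = 4.000.
True area = apparent / (areal scale) = 203000 / 4.000 ≈ 50800 km².

50800 km²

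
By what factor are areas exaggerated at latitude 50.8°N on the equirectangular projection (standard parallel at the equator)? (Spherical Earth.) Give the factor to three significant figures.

For the equirectangular projection with φ₀ = 0 (plate carrée), h = 1 along meridians and k = sec φ along parallels.
Areal scale = h·k = 1 × sec φ; at 50.8°, h = 1.000, k = 1.582, so h·k = 1.582.

1.58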